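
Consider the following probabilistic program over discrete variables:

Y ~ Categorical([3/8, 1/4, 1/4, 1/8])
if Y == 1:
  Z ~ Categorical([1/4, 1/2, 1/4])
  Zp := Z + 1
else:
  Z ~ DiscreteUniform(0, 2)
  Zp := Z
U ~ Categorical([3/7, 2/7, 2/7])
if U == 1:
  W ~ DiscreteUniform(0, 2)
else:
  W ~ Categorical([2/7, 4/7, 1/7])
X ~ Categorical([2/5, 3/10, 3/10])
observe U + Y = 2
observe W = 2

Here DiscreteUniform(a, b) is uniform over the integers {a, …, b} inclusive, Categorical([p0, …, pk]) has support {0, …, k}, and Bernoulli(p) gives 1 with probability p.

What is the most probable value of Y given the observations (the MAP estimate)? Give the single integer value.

Enumerate traces; 27 have nonzero weight after conditioning:
  (Y=0, Z=0, U=2, W=2, X=0) weight 1/490
  (Y=0, Z=0, U=2, W=2, X=1) weight 3/1960
  (Y=0, Z=0, U=2, W=2, X=2) weight 3/1960
  (Y=0, Z=1, U=2, W=2, X=0) weight 1/490
  (Y=0, Z=1, U=2, W=2, X=1) weight 3/1960
  (Y=0, Z=1, U=2, W=2, X=2) weight 3/1960
  (Y=0, Z=2, U=2, W=2, X=0) weight 1/490
  (Y=0, Z=2, U=2, W=2, X=1) weight 3/1960
  (Y=1, Z=0, U=1, W=2, X=0) weight 1/420
  (Y=2, Z=0, U=0, W=2, X=0) weight 1/490
  … 17 more
Group by Y:
  weight(Y=0) = 3/196
  weight(Y=1) = 1/42
  weight(Y=2) = 3/196
Total weight = 3/196 + 1/42 + 3/196 = 8/147
P(Y=0 | obs) = 3/196 / 8/147 = 9/32
P(Y=1 | obs) = 1/42 / 8/147 = 7/16
P(Y=2 | obs) = 3/196 / 8/147 = 9/32
argmax = 1

argmax_v P(Y = v | obs) = 1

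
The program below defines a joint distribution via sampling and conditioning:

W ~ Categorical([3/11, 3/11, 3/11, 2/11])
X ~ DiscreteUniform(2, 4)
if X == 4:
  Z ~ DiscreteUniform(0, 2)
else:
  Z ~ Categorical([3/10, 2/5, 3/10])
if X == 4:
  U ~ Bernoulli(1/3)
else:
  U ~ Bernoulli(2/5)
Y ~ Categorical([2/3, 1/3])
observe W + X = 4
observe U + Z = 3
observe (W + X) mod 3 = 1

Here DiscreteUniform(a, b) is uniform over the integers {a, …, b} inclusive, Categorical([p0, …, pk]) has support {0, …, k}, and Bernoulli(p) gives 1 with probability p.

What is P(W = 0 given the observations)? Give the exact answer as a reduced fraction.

P(W = 0 | obs) = 25/79

Enumerate traces; 6 have nonzero weight after conditioning:
  (W=0, X=4, Z=2, U=1, Y=0) weight 2/297
  (W=0, X=4, Z=2, U=1, Y=1) weight 1/297
  (W=1, X=3, Z=2, U=1, Y=0) weight 2/275
  (W=1, X=3, Z=2, U=1, Y=1) weight 1/275
  (W=2, X=2, Z=2, U=1, Y=0) weight 2/275
  (W=2, X=2, Z=2, U=1, Y=1) weight 1/275
Group by W:
  weight(W=0) = 1/99
  weight(W=1) = 3/275
  weight(W=2) = 3/275
Total weight = 1/99 + 3/275 + 3/275 = 79/2475
P(W=0 | obs) = 1/99 / 79/2475 = 25/79
P(W=1 | obs) = 3/275 / 79/2475 = 27/79
P(W=2 | obs) = 3/275 / 79/2475 = 27/79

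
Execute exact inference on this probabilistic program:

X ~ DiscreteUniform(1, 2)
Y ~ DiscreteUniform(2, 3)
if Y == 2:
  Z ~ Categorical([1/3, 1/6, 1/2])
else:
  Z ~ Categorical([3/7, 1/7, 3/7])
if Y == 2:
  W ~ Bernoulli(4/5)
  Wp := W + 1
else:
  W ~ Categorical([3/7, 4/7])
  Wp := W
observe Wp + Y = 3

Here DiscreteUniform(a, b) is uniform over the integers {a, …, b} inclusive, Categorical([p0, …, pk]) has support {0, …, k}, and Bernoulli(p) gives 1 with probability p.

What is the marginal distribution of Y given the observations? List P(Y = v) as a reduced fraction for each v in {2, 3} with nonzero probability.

P(Y=2) = 7/22, P(Y=3) = 15/22

Enumerate traces; 12 have nonzero weight after conditioning:
  (X=1, Y=2, Z=0, W=0) weight 1/60
  (X=1, Y=2, Z=1, W=0) weight 1/120
  (X=1, Y=2, Z=2, W=0) weight 1/40
  (X=1, Y=3, Z=0, W=0) weight 9/196
  (X=1, Y=3, Z=1, W=0) weight 3/196
  (X=1, Y=3, Z=2, W=0) weight 9/196
  (X=2, Y=2, Z=0, W=0) weight 1/60
  (X=2, Y=2, Z=1, W=0) weight 1/120
  … 4 more
Group by Y:
  weight(Y=2) = 1/10
  weight(Y=3) = 3/14
Total weight = 1/10 + 3/14 = 11/35
P(Y=2 | obs) = 1/10 / 11/35 = 7/22
P(Y=3 | obs) = 3/14 / 11/35 = 15/22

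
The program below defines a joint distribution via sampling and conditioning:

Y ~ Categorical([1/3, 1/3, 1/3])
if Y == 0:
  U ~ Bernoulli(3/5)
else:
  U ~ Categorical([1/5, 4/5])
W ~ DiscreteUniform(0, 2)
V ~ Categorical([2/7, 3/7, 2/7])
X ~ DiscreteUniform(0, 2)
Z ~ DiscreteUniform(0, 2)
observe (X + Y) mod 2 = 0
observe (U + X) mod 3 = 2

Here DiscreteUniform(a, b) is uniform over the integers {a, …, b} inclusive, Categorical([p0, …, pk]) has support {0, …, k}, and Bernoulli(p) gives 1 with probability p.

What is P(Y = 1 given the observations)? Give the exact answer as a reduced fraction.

P(Y = 1 | obs) = 4/7

Enumerate traces; 81 have nonzero weight after conditioning:
  (Y=0, U=0, W=0, V=0, X=2, Z=0) weight 4/2835
  (Y=0, U=0, W=0, V=0, X=2, Z=1) weight 4/2835
  (Y=0, U=0, W=0, V=0, X=2, Z=2) weight 4/2835
  (Y=0, U=0, W=0, V=1, X=2, Z=0) weight 2/945
  (Y=0, U=0, W=0, V=1, X=2, Z=1) weight 2/945
  (Y=0, U=0, W=0, V=1, X=2, Z=2) weight 2/945
  (Y=0, U=0, W=0, V=2, X=2, Z=0) weight 4/2835
  (Y=0, U=0, W=0, V=2, X=2, Z=1) weight 4/2835
  (Y=1, U=1, W=0, V=0, X=1, Z=0) weight 8/2835
  (Y=2, U=0, W=0, V=0, X=2, Z=0) weight 2/2835
  … 71 more
Group by Y:
  weight(Y=0) = 2/45
  weight(Y=1) = 4/45
  weight(Y=2) = 1/45
Total weight = 2/45 + 4/45 + 1/45 = 7/45
P(Y=0 | obs) = 2/45 / 7/45 = 2/7
P(Y=1 | obs) = 4/45 / 7/45 = 4/7
P(Y=2 | obs) = 1/45 / 7/45 = 1/7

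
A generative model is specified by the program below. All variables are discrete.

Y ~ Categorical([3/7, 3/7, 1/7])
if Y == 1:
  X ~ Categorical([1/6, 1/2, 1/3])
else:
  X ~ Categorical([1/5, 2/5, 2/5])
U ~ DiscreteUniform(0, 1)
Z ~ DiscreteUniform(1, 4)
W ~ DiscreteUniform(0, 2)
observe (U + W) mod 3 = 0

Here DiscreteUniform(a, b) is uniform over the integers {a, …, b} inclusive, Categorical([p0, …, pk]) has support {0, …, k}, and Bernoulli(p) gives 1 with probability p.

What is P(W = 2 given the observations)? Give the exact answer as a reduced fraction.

P(W = 2 | obs) = 1/2

Enumerate traces; 72 have nonzero weight after conditioning:
  (Y=0, X=0, U=0, Z=1, W=0) weight 1/280
  (Y=0, X=0, U=0, Z=2, W=0) weight 1/280
  (Y=0, X=0, U=0, Z=3, W=0) weight 1/280
  (Y=0, X=0, U=0, Z=4, W=0) weight 1/280
  (Y=0, X=0, U=1, Z=1, W=2) weight 1/280
  (Y=0, X=0, U=1, Z=2, W=2) weight 1/280
  (Y=0, X=0, U=1, Z=3, W=2) weight 1/280
  (Y=0, X=0, U=1, Z=4, W=2) weight 1/280
  … 64 more
Group by W:
  weight(W=0) = 1/6
  weight(W=2) = 1/6
Total weight = 1/6 + 1/6 = 1/3
P(W=0 | obs) = 1/6 / 1/3 = 1/2
P(W=2 | obs) = 1/6 / 1/3 = 1/2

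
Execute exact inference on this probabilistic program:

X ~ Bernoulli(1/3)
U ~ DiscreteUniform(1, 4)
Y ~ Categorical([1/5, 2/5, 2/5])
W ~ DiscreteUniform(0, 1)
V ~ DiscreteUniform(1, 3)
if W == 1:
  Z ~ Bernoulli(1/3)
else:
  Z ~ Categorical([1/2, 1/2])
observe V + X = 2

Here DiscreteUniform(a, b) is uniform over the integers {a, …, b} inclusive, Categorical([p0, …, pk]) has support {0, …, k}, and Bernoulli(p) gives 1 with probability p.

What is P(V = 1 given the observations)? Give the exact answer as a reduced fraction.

Enumerate traces; 96 have nonzero weight after conditioning:
  (X=0, U=1, Y=0, W=0, V=2, Z=0) weight 1/360
  (X=0, U=1, Y=0, W=0, V=2, Z=1) weight 1/360
  (X=0, U=1, Y=0, W=1, V=2, Z=0) weight 1/270
  (X=0, U=1, Y=0, W=1, V=2, Z=1) weight 1/540
  (X=0, U=1, Y=1, W=0, V=2, Z=0) weight 1/180
  (X=0, U=1, Y=1, W=0, V=2, Z=1) weight 1/180
  (X=0, U=1, Y=1, W=1, V=2, Z=0) weight 1/135
  (X=0, U=1, Y=1, W=1, V=2, Z=1) weight 1/270
  (X=1, U=1, Y=0, W=0, V=1, Z=0) weight 1/720
  … 87 more
Group by V:
  weight(V=1) = 1/9
  weight(V=2) = 2/9
Total weight = 1/9 + 2/9 = 1/3
P(V=1 | obs) = 1/9 / 1/3 = 1/3
P(V=2 | obs) = 2/9 / 1/3 = 2/3

P(V = 1 | obs) = 1/3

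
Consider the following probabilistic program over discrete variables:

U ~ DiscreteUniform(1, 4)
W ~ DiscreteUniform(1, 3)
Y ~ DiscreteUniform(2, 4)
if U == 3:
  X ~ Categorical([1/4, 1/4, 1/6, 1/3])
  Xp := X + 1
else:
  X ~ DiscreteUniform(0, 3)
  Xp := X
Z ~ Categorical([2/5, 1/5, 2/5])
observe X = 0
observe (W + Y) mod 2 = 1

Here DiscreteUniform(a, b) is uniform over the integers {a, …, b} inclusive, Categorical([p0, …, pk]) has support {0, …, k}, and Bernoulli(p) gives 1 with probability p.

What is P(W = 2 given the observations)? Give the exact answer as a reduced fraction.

P(W = 2 | obs) = 1/5

Enumerate traces; 60 have nonzero weight after conditioning:
  (U=1, W=1, Y=2, X=0, Z=0) weight 1/360
  (U=1, W=1, Y=2, X=0, Z=1) weight 1/720
  (U=1, W=1, Y=2, X=0, Z=2) weight 1/360
  (U=1, W=1, Y=4, X=0, Z=0) weight 1/360
  (U=1, W=1, Y=4, X=0, Z=1) weight 1/720
  (U=1, W=1, Y=4, X=0, Z=2) weight 1/360
  (U=1, W=2, Y=3, X=0, Z=0) weight 1/360
  (U=1, W=2, Y=3, X=0, Z=1) weight 1/720
  (U=1, W=3, Y=2, X=0, Z=0) weight 1/360
  … 51 more
Group by W:
  weight(W=1) = 1/18
  weight(W=2) = 1/36
  weight(W=3) = 1/18
Total weight = 1/18 + 1/36 + 1/18 = 5/36
P(W=1 | obs) = 1/18 / 5/36 = 2/5
P(W=2 | obs) = 1/36 / 5/36 = 1/5
P(W=3 | obs) = 1/18 / 5/36 = 2/5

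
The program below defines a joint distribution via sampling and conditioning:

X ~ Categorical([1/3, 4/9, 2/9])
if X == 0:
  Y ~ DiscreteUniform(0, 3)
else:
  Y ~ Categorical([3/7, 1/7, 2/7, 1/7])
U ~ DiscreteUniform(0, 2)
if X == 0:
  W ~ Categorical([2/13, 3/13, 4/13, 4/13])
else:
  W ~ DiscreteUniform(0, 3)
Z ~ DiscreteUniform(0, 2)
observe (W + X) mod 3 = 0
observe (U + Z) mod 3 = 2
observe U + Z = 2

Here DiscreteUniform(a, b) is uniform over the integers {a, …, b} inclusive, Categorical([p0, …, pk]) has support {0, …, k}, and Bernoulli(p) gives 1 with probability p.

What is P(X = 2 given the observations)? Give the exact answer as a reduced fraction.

P(X = 2 | obs) = 13/75

Enumerate traces; 48 have nonzero weight after conditioning:
  (X=0, Y=0, U=0, W=0, Z=2) weight 1/702
  (X=0, Y=0, U=0, W=3, Z=2) weight 1/351
  (X=0, Y=0, U=1, W=0, Z=1) weight 1/702
  (X=0, Y=0, U=1, W=3, Z=1) weight 1/351
  (X=0, Y=0, U=2, W=0, Z=0) weight 1/702
  (X=0, Y=0, U=2, W=3, Z=0) weight 1/351
  (X=0, Y=1, U=0, W=0, Z=2) weight 1/702
  (X=0, Y=1, U=0, W=3, Z=2) weight 1/351
  (X=1, Y=0, U=0, W=2, Z=2) weight 1/189
  (X=2, Y=0, U=0, W=1, Z=2) weight 1/378
  … 38 more
Group by X:
  weight(X=0) = 2/39
  weight(X=1) = 1/27
  weight(X=2) = 1/54
Total weight = 2/39 + 1/27 + 1/54 = 25/234
P(X=0 | obs) = 2/39 / 25/234 = 12/25
P(X=1 | obs) = 1/27 / 25/234 = 26/75
P(X=2 | obs) = 1/54 / 25/234 = 13/75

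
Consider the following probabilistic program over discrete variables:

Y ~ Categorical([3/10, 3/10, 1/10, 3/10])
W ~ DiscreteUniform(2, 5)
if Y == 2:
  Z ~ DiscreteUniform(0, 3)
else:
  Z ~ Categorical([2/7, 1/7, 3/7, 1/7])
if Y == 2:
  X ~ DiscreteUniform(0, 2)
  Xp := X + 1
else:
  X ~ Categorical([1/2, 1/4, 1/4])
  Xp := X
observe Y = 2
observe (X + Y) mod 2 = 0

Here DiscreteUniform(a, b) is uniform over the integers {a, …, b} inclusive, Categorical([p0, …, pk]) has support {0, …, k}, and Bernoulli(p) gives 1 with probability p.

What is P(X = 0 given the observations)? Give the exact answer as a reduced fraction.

Enumerate traces; 32 have nonzero weight after conditioning:
  (Y=2, W=2, Z=0, X=0) weight 1/480
  (Y=2, W=2, Z=0, X=2) weight 1/480
  (Y=2, W=2, Z=1, X=0) weight 1/480
  (Y=2, W=2, Z=1, X=2) weight 1/480
  (Y=2, W=2, Z=2, X=0) weight 1/480
  (Y=2, W=2, Z=2, X=2) weight 1/480
  (Y=2, W=2, Z=3, X=0) weight 1/480
  (Y=2, W=2, Z=3, X=2) weight 1/480
  … 24 more
Group by X:
  weight(X=0) = 1/30
  weight(X=2) = 1/30
Total weight = 1/30 + 1/30 = 1/15
P(X=0 | obs) = 1/30 / 1/15 = 1/2
P(X=2 | obs) = 1/30 / 1/15 = 1/2

P(X = 0 | obs) = 1/2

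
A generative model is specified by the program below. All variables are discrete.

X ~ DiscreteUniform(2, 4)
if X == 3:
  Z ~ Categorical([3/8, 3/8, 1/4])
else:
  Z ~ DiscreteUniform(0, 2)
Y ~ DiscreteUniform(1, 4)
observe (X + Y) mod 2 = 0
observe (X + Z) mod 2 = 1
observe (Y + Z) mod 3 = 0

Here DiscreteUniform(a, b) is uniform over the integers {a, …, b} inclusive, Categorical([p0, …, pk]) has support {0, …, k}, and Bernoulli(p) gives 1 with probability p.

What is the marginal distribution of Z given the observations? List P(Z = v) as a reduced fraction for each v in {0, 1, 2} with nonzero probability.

P(Z=0) = 9/31, P(Z=1) = 16/31, P(Z=2) = 6/31

Enumerate traces; 4 have nonzero weight after conditioning:
  (X=2, Z=1, Y=2) weight 1/36
  (X=3, Z=0, Y=3) weight 1/32
  (X=3, Z=2, Y=1) weight 1/48
  (X=4, Z=1, Y=2) weight 1/36
Group by Z:
  weight(Z=0) = 1/32
  weight(Z=1) = 1/18
  weight(Z=2) = 1/48
Total weight = 1/32 + 1/18 + 1/48 = 31/288
P(Z=0 | obs) = 1/32 / 31/288 = 9/31
P(Z=1 | obs) = 1/18 / 31/288 = 16/31
P(Z=2 | obs) = 1/48 / 31/288 = 6/31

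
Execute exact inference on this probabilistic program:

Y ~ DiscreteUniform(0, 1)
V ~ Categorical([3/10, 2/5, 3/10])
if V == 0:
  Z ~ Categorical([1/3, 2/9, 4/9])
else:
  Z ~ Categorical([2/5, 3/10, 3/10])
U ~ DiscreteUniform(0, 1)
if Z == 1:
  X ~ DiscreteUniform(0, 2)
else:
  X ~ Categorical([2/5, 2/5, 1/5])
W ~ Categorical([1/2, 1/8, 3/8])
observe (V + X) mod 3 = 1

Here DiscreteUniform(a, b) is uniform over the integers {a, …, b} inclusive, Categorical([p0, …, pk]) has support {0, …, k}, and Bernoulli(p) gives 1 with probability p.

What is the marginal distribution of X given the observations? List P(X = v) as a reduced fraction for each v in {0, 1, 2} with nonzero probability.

P(X=0) = 171/382, P(X=1) = 65/191, P(X=2) = 81/382

Enumerate traces; 108 have nonzero weight after conditioning:
  (Y=0, V=0, Z=0, U=0, X=1, W=0) weight 1/200
  (Y=0, V=0, Z=0, U=0, X=1, W=1) weight 1/800
  (Y=0, V=0, Z=0, U=0, X=1, W=2) weight 3/800
  (Y=0, V=0, Z=0, U=1, X=1, W=0) weight 1/200
  (Y=0, V=0, Z=0, U=1, X=1, W=1) weight 1/800
  (Y=0, V=0, Z=0, U=1, X=1, W=2) weight 3/800
  (Y=0, V=0, Z=1, U=0, X=1, W=0) weight 1/360
  (Y=0, V=0, Z=1, U=0, X=1, W=1) weight 1/1440
  (Y=0, V=1, Z=0, U=0, X=0, W=0) weight 1/125
  (Y=0, V=2, Z=0, U=0, X=2, W=0) weight 3/1000
  … 98 more
Group by X:
  weight(X=0) = 19/125
  weight(X=1) = 26/225
  weight(X=2) = 9/125
Total weight = 19/125 + 26/225 + 9/125 = 382/1125
P(X=0 | obs) = 19/125 / 382/1125 = 171/382
P(X=1 | obs) = 26/225 / 382/1125 = 65/191
P(X=2 | obs) = 9/125 / 382/1125 = 81/382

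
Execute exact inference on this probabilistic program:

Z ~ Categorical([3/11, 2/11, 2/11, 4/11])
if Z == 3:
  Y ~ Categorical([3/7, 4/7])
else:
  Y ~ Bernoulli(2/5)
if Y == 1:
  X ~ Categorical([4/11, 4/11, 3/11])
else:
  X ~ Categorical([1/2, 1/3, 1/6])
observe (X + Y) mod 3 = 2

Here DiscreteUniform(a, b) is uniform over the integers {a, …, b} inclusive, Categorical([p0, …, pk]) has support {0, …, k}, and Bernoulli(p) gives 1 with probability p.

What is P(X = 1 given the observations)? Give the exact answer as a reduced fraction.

P(X = 1 | obs) = 1424/2183

Enumerate traces; 8 have nonzero weight after conditioning:
  (Z=0, Y=0, X=2) weight 3/110
  (Z=0, Y=1, X=1) weight 24/605
  (Z=1, Y=0, X=2) weight 1/55
  (Z=1, Y=1, X=1) weight 16/605
  (Z=2, Y=0, X=2) weight 1/55
  (Z=2, Y=1, X=1) weight 16/605
  (Z=3, Y=0, X=2) weight 2/77
  (Z=3, Y=1, X=1) weight 64/847
Group by X:
  weight(X=1) = 712/4235
  weight(X=2) = 69/770
Total weight = 712/4235 + 69/770 = 2183/8470
P(X=1 | obs) = 712/4235 / 2183/8470 = 1424/2183
P(X=2 | obs) = 69/770 / 2183/8470 = 759/2183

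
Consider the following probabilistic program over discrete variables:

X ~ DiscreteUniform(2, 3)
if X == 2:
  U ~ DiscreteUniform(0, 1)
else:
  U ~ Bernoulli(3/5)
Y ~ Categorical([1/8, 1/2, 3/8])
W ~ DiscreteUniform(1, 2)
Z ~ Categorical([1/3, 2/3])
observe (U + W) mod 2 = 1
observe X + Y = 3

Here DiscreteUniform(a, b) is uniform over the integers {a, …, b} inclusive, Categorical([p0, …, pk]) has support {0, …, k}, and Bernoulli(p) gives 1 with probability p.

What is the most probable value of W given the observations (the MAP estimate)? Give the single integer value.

Enumerate traces; 8 have nonzero weight after conditioning:
  (X=2, U=0, Y=1, W=1, Z=0) weight 1/48
  (X=2, U=0, Y=1, W=1, Z=1) weight 1/24
  (X=2, U=1, Y=1, W=2, Z=0) weight 1/48
  (X=2, U=1, Y=1, W=2, Z=1) weight 1/24
  (X=3, U=0, Y=0, W=1, Z=0) weight 1/240
  (X=3, U=0, Y=0, W=1, Z=1) weight 1/120
  (X=3, U=1, Y=0, W=2, Z=0) weight 1/160
  (X=3, U=1, Y=0, W=2, Z=1) weight 1/80
Group by W:
  weight(W=1) = 3/40
  weight(W=2) = 13/160
Total weight = 3/40 + 13/160 = 5/32
P(W=1 | obs) = 3/40 / 5/32 = 12/25
P(W=2 | obs) = 13/160 / 5/32 = 13/25
argmax = 2

argmax_v P(W = v | obs) = 2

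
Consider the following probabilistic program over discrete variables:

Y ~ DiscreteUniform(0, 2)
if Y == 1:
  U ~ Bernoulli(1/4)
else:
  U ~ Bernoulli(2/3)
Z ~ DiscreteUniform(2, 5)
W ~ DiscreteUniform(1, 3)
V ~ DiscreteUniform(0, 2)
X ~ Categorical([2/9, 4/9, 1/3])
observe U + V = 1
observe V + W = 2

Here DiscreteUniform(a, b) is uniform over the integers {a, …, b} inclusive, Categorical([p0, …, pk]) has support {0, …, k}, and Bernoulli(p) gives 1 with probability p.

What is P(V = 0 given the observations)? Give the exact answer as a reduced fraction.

P(V = 0 | obs) = 19/36

Enumerate traces; 72 have nonzero weight after conditioning:
  (Y=0, U=0, Z=2, W=1, V=1, X=0) weight 1/1458
  (Y=0, U=0, Z=2, W=1, V=1, X=1) weight 1/729
  (Y=0, U=0, Z=2, W=1, V=1, X=2) weight 1/972
  (Y=0, U=0, Z=3, W=1, V=1, X=0) weight 1/1458
  (Y=0, U=0, Z=3, W=1, V=1, X=1) weight 1/729
  (Y=0, U=0, Z=3, W=1, V=1, X=2) weight 1/972
  (Y=0, U=0, Z=4, W=1, V=1, X=0) weight 1/1458
  (Y=0, U=0, Z=4, W=1, V=1, X=1) weight 1/729
  (Y=0, U=1, Z=2, W=2, V=0, X=0) weight 1/729
  … 63 more
Group by V:
  weight(V=0) = 19/324
  weight(V=1) = 17/324
Total weight = 19/324 + 17/324 = 1/9
P(V=0 | obs) = 19/324 / 1/9 = 19/36
P(V=1 | obs) = 17/324 / 1/9 = 17/36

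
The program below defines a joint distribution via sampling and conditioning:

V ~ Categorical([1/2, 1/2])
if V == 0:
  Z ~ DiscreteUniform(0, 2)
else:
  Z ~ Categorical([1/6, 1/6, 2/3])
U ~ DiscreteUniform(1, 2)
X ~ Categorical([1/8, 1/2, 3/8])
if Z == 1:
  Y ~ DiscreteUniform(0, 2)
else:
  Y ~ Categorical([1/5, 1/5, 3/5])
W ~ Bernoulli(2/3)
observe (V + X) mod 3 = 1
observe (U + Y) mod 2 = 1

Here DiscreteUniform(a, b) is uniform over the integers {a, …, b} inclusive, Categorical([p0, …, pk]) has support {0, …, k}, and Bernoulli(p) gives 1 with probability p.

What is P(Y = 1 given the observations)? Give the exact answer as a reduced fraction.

Enumerate traces; 36 have nonzero weight after conditioning:
  (V=0, Z=0, U=1, X=1, Y=0, W=0) weight 1/360
  (V=0, Z=0, U=1, X=1, Y=0, W=1) weight 1/180
  (V=0, Z=0, U=1, X=1, Y=2, W=0) weight 1/120
  (V=0, Z=0, U=1, X=1, Y=2, W=1) weight 1/60
  (V=0, Z=0, U=2, X=1, Y=1, W=0) weight 1/360
  (V=0, Z=0, U=2, X=1, Y=1, W=1) weight 1/180
  (V=0, Z=1, U=1, X=1, Y=0, W=0) weight 1/216
  (V=0, Z=1, U=1, X=1, Y=0, W=1) weight 1/108
  … 28 more
Group by Y:
  weight(Y=0) = 3/80
  weight(Y=1) = 3/80
  weight(Y=2) = 13/160
Total weight = 3/80 + 3/80 + 13/160 = 5/32
P(Y=0 | obs) = 3/80 / 5/32 = 6/25
P(Y=1 | obs) = 3/80 / 5/32 = 6/25
P(Y=2 | obs) = 13/160 / 5/32 = 13/25

P(Y = 1 | obs) = 6/25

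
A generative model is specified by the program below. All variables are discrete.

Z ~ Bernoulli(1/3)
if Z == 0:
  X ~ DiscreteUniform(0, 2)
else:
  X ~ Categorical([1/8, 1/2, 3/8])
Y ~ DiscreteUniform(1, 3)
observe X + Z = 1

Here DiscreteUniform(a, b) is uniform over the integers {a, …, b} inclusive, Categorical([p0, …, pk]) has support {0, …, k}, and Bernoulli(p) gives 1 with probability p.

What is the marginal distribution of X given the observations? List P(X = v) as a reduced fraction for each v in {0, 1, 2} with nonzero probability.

P(X=0) = 3/19, P(X=1) = 16/19

Enumerate traces; 6 have nonzero weight after conditioning:
  (Z=0, X=1, Y=1) weight 2/27
  (Z=0, X=1, Y=2) weight 2/27
  (Z=0, X=1, Y=3) weight 2/27
  (Z=1, X=0, Y=1) weight 1/72
  (Z=1, X=0, Y=2) weight 1/72
  (Z=1, X=0, Y=3) weight 1/72
Group by X:
  weight(X=0) = 1/24
  weight(X=1) = 2/9
Total weight = 1/24 + 2/9 = 19/72
P(X=0 | obs) = 1/24 / 19/72 = 3/19
P(X=1 | obs) = 2/9 / 19/72 = 16/19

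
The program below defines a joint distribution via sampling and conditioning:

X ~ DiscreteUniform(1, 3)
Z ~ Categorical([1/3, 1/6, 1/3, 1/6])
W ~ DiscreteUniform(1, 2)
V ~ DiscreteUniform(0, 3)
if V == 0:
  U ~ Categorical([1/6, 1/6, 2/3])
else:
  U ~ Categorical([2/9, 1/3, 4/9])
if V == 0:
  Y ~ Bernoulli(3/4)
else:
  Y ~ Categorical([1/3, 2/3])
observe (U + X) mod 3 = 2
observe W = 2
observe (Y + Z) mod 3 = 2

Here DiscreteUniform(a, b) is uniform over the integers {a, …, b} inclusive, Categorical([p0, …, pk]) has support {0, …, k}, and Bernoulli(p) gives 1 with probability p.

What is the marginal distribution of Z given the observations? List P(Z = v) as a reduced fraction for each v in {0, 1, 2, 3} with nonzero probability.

P(Z=1) = 11/21, P(Z=2) = 10/21

Enumerate traces; 24 have nonzero weight after conditioning:
  (X=1, Z=1, W=2, V=0, U=1, Y=1) weight 1/1152
  (X=1, Z=1, W=2, V=1, U=1, Y=1) weight 1/648
  (X=1, Z=1, W=2, V=2, U=1, Y=1) weight 1/648
  (X=1, Z=1, W=2, V=3, U=1, Y=1) weight 1/648
  (X=1, Z=2, W=2, V=0, U=1, Y=0) weight 1/1728
  (X=1, Z=2, W=2, V=1, U=1, Y=0) weight 1/648
  (X=1, Z=2, W=2, V=2, U=1, Y=0) weight 1/648
  (X=1, Z=2, W=2, V=3, U=1, Y=0) weight 1/648
  … 16 more
Group by Z:
  weight(Z=1) = 11/576
  weight(Z=2) = 5/288
Total weight = 11/576 + 5/288 = 7/192
P(Z=1 | obs) = 11/576 / 7/192 = 11/21
P(Z=2 | obs) = 5/288 / 7/192 = 10/21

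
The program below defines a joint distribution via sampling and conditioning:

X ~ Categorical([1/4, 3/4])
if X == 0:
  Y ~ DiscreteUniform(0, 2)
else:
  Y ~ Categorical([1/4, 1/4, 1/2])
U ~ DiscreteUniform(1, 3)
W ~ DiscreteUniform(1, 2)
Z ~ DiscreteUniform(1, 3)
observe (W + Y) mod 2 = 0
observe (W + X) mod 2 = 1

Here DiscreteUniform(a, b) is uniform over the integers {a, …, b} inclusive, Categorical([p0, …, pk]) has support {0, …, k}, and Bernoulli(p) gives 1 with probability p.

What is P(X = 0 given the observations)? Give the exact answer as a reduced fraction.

P(X = 0 | obs) = 4/31

Enumerate traces; 27 have nonzero weight after conditioning:
  (X=0, Y=1, U=1, W=1, Z=1) weight 1/216
  (X=0, Y=1, U=1, W=1, Z=2) weight 1/216
  (X=0, Y=1, U=1, W=1, Z=3) weight 1/216
  (X=0, Y=1, U=2, W=1, Z=1) weight 1/216
  (X=0, Y=1, U=2, W=1, Z=2) weight 1/216
  (X=0, Y=1, U=2, W=1, Z=3) weight 1/216
  (X=0, Y=1, U=3, W=1, Z=1) weight 1/216
  (X=0, Y=1, U=3, W=1, Z=2) weight 1/216
  (X=1, Y=0, U=1, W=2, Z=1) weight 1/96
  … 18 more
Group by X:
  weight(X=0) = 1/24
  weight(X=1) = 9/32
Total weight = 1/24 + 9/32 = 31/96
P(X=0 | obs) = 1/24 / 31/96 = 4/31
P(X=1 | obs) = 9/32 / 31/96 = 27/31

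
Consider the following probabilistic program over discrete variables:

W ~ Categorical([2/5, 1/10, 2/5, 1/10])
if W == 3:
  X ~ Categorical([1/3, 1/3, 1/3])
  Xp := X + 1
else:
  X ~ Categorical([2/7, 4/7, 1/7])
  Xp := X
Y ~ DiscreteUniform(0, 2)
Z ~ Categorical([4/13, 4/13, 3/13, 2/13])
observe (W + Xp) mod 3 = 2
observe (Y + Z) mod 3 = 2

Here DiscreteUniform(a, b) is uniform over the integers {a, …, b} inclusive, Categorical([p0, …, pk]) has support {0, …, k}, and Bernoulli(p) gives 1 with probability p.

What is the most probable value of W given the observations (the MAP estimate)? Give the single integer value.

argmax_v P(W = v | obs) = 2

Enumerate traces; 16 have nonzero weight after conditioning:
  (W=0, X=2, Y=0, Z=2) weight 2/455
  (W=0, X=2, Y=1, Z=1) weight 8/1365
  (W=0, X=2, Y=2, Z=0) weight 8/1365
  (W=0, X=2, Y=2, Z=3) weight 4/1365
  (W=1, X=1, Y=0, Z=2) weight 2/455
  (W=1, X=1, Y=1, Z=1) weight 8/1365
  (W=1, X=1, Y=2, Z=0) weight 8/1365
  (W=1, X=1, Y=2, Z=3) weight 4/1365
  (W=2, X=0, Y=0, Z=2) weight 4/455
  (W=3, X=1, Y=0, Z=2) weight 1/390
  … 6 more
Group by W:
  weight(W=0) = 2/105
  weight(W=1) = 2/105
  weight(W=2) = 4/105
  weight(W=3) = 1/90
Total weight = 2/105 + 2/105 + 4/105 + 1/90 = 11/126
P(W=0 | obs) = 2/105 / 11/126 = 12/55
P(W=1 | obs) = 2/105 / 11/126 = 12/55
P(W=2 | obs) = 4/105 / 11/126 = 24/55
P(W=3 | obs) = 1/90 / 11/126 = 7/55
argmax = 2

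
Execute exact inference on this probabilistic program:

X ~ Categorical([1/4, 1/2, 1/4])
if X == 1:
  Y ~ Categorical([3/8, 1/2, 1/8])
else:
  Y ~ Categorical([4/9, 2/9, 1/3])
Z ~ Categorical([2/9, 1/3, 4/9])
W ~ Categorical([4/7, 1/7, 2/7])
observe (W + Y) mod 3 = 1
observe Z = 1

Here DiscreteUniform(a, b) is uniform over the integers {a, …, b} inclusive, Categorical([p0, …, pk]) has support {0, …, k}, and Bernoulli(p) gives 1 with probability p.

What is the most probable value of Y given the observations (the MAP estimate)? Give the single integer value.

argmax_v P(Y = v | obs) = 1

Enumerate traces; 9 have nonzero weight after conditioning:
  (X=0, Y=0, Z=1, W=1) weight 1/189
  (X=0, Y=1, Z=1, W=0) weight 2/189
  (X=0, Y=2, Z=1, W=2) weight 1/126
  (X=1, Y=0, Z=1, W=1) weight 1/112
  (X=1, Y=1, Z=1, W=0) weight 1/21
  (X=1, Y=2, Z=1, W=2) weight 1/168
  (X=2, Y=0, Z=1, W=1) weight 1/189
  (X=2, Y=1, Z=1, W=0) weight 2/189
  … 1 more
Group by Y:
  weight(Y=0) = 59/3024
  weight(Y=1) = 13/189
  weight(Y=2) = 11/504
Total weight = 59/3024 + 13/189 + 11/504 = 37/336
P(Y=0 | obs) = 59/3024 / 37/336 = 59/333
P(Y=1 | obs) = 13/189 / 37/336 = 208/333
P(Y=2 | obs) = 11/504 / 37/336 = 22/111
argmax = 1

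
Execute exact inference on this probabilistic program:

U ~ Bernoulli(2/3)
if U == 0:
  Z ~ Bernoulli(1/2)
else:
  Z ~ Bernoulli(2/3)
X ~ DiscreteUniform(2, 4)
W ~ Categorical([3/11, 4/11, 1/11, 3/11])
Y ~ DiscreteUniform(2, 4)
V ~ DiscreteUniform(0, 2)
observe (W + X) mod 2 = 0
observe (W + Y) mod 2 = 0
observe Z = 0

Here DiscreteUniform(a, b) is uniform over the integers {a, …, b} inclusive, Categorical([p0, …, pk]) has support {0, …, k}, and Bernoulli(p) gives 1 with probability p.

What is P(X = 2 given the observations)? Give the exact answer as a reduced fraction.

P(X = 2 | obs) = 8/23

Enumerate traces; 60 have nonzero weight after conditioning:
  (U=0, Z=0, X=2, W=0, Y=2, V=0) weight 1/594
  (U=0, Z=0, X=2, W=0, Y=2, V=1) weight 1/594
  (U=0, Z=0, X=2, W=0, Y=2, V=2) weight 1/594
  (U=0, Z=0, X=2, W=0, Y=4, V=0) weight 1/594
  (U=0, Z=0, X=2, W=0, Y=4, V=1) weight 1/594
  (U=0, Z=0, X=2, W=0, Y=4, V=2) weight 1/594
  (U=0, Z=0, X=2, W=2, Y=2, V=0) weight 1/1782
  (U=0, Z=0, X=2, W=2, Y=2, V=1) weight 1/1782
  (U=0, Z=0, X=3, W=1, Y=3, V=0) weight 2/891
  (U=0, Z=0, X=4, W=0, Y=2, V=0) weight 1/594
  … 50 more
Group by X:
  weight(X=2) = 28/891
  weight(X=3) = 49/1782
  weight(X=4) = 28/891
Total weight = 28/891 + 49/1782 + 28/891 = 161/1782
P(X=2 | obs) = 28/891 / 161/1782 = 8/23
P(X=3 | obs) = 49/1782 / 161/1782 = 7/23
P(X=4 | obs) = 28/891 / 161/1782 = 8/23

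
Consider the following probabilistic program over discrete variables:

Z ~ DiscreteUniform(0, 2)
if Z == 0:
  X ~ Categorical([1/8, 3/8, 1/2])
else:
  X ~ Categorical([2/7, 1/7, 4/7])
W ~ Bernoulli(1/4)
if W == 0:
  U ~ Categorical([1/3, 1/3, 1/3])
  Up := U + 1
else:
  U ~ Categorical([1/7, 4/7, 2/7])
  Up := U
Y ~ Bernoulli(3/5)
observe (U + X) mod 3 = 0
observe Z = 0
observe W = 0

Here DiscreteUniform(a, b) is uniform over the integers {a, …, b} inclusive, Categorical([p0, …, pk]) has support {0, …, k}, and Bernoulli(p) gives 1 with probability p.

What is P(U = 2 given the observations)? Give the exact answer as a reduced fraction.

P(U = 2 | obs) = 3/8

Enumerate traces; 6 have nonzero weight after conditioning:
  (Z=0, X=0, W=0, U=0, Y=0) weight 1/240
  (Z=0, X=0, W=0, U=0, Y=1) weight 1/160
  (Z=0, X=1, W=0, U=2, Y=0) weight 1/80
  (Z=0, X=1, W=0, U=2, Y=1) weight 3/160
  (Z=0, X=2, W=0, U=1, Y=0) weight 1/60
  (Z=0, X=2, W=0, U=1, Y=1) weight 1/40
Group by U:
  weight(U=0) = 1/96
  weight(U=1) = 1/24
  weight(U=2) = 1/32
Total weight = 1/96 + 1/24 + 1/32 = 1/12
P(U=0 | obs) = 1/96 / 1/12 = 1/8
P(U=1 | obs) = 1/24 / 1/12 = 1/2
P(U=2 | obs) = 1/32 / 1/12 = 3/8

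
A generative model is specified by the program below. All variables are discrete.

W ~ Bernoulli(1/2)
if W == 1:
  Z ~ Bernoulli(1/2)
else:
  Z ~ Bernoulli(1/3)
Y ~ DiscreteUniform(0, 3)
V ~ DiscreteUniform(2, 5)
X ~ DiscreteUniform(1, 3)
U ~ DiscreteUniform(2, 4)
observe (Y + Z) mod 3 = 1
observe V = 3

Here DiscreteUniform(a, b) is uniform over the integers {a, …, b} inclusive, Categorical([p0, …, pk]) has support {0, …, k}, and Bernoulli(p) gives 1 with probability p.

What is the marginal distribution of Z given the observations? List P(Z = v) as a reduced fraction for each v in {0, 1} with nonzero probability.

Enumerate traces; 54 have nonzero weight after conditioning:
  (W=0, Z=0, Y=1, V=3, X=1, U=2) weight 1/432
  (W=0, Z=0, Y=1, V=3, X=1, U=3) weight 1/432
  (W=0, Z=0, Y=1, V=3, X=1, U=4) weight 1/432
  (W=0, Z=0, Y=1, V=3, X=2, U=2) weight 1/432
  (W=0, Z=0, Y=1, V=3, X=2, U=3) weight 1/432
  (W=0, Z=0, Y=1, V=3, X=2, U=4) weight 1/432
  (W=0, Z=0, Y=1, V=3, X=3, U=2) weight 1/432
  (W=0, Z=0, Y=1, V=3, X=3, U=3) weight 1/432
  (W=0, Z=1, Y=0, V=3, X=1, U=2) weight 1/864
  … 45 more
Group by Z:
  weight(Z=0) = 7/192
  weight(Z=1) = 5/96
Total weight = 7/192 + 5/96 = 17/192
P(Z=0 | obs) = 7/192 / 17/192 = 7/17
P(Z=1 | obs) = 5/96 / 17/192 = 10/17

P(Z=0) = 7/17, P(Z=1) = 10/17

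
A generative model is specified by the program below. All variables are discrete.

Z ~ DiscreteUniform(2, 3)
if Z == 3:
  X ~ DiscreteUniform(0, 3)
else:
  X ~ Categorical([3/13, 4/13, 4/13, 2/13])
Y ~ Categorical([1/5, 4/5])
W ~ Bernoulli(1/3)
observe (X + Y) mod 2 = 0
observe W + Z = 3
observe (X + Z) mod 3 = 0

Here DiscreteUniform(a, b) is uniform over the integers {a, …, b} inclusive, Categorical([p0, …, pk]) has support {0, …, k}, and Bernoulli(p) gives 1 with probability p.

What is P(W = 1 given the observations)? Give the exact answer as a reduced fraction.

P(W = 1 | obs) = 32/97

Enumerate traces; 3 have nonzero weight after conditioning:
  (Z=2, X=1, Y=1, W=1) weight 8/195
  (Z=3, X=0, Y=0, W=0) weight 1/60
  (Z=3, X=3, Y=1, W=0) weight 1/15
Group by W:
  weight(W=0) = 1/12
  weight(W=1) = 8/195
Total weight = 1/12 + 8/195 = 97/780
P(W=0 | obs) = 1/12 / 97/780 = 65/97
P(W=1 | obs) = 8/195 / 97/780 = 32/97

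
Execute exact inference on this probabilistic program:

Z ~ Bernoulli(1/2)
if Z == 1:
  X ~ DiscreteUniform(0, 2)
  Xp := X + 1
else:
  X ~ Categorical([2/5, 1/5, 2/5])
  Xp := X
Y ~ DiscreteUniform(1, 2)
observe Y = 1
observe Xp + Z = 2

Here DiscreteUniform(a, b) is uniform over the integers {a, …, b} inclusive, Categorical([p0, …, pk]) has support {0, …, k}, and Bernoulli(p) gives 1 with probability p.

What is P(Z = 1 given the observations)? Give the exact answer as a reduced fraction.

P(Z = 1 | obs) = 5/11

Enumerate traces; 2 have nonzero weight after conditioning:
  (Z=0, X=2, Y=1) weight 1/10
  (Z=1, X=0, Y=1) weight 1/12
Group by Z:
  weight(Z=0) = 1/10
  weight(Z=1) = 1/12
Total weight = 1/10 + 1/12 = 11/60
P(Z=0 | obs) = 1/10 / 11/60 = 6/11
P(Z=1 | obs) = 1/12 / 11/60 = 5/11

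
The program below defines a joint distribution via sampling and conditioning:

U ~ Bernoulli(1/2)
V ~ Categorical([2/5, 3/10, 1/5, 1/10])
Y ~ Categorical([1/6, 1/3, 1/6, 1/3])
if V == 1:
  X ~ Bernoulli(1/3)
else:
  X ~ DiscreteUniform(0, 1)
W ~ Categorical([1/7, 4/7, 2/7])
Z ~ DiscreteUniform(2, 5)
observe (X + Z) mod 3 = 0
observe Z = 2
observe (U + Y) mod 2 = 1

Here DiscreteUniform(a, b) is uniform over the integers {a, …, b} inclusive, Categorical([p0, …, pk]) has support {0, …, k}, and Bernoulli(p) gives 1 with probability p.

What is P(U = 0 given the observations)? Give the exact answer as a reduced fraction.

P(U = 0 | obs) = 2/3

Enumerate traces; 48 have nonzero weight after conditioning:
  (U=0, V=0, Y=1, X=1, W=0, Z=2) weight 1/840
  (U=0, V=0, Y=1, X=1, W=1, Z=2) weight 1/210
  (U=0, V=0, Y=1, X=1, W=2, Z=2) weight 1/420
  (U=0, V=0, Y=3, X=1, W=0, Z=2) weight 1/840
  (U=0, V=0, Y=3, X=1, W=1, Z=2) weight 1/210
  (U=0, V=0, Y=3, X=1, W=2, Z=2) weight 1/420
  (U=0, V=1, Y=1, X=1, W=0, Z=2) weight 1/1680
  (U=0, V=1, Y=1, X=1, W=1, Z=2) weight 1/420
  (U=1, V=0, Y=0, X=1, W=0, Z=2) weight 1/1680
  … 39 more
Group by U:
  weight(U=0) = 3/80
  weight(U=1) = 3/160
Total weight = 3/80 + 3/160 = 9/160
P(U=0 | obs) = 3/80 / 9/160 = 2/3
P(U=1 | obs) = 3/160 / 9/160 = 1/3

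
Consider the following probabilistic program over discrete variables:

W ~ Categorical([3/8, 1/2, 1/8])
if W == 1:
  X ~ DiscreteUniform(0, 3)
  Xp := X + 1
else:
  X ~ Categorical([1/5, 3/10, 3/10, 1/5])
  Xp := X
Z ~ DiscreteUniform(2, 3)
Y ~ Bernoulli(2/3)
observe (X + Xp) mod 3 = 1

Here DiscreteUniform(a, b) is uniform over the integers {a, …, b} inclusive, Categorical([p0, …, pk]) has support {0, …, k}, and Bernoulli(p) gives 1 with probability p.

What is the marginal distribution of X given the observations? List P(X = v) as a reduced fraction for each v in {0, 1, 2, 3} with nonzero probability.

P(X=0) = 5/16, P(X=2) = 3/8, P(X=3) = 5/16

Enumerate traces; 16 have nonzero weight after conditioning:
  (W=0, X=2, Z=2, Y=0) weight 3/160
  (W=0, X=2, Z=2, Y=1) weight 3/80
  (W=0, X=2, Z=3, Y=0) weight 3/160
  (W=0, X=2, Z=3, Y=1) weight 3/80
  (W=1, X=0, Z=2, Y=0) weight 1/48
  (W=1, X=0, Z=2, Y=1) weight 1/24
  (W=1, X=0, Z=3, Y=0) weight 1/48
  (W=1, X=0, Z=3, Y=1) weight 1/24
  (W=1, X=3, Z=2, Y=0) weight 1/48
  … 7 more
Group by X:
  weight(X=0) = 1/8
  weight(X=2) = 3/20
  weight(X=3) = 1/8
Total weight = 1/8 + 3/20 + 1/8 = 2/5
P(X=0 | obs) = 1/8 / 2/5 = 5/16
P(X=2 | obs) = 3/20 / 2/5 = 3/8
P(X=3 | obs) = 1/8 / 2/5 = 5/16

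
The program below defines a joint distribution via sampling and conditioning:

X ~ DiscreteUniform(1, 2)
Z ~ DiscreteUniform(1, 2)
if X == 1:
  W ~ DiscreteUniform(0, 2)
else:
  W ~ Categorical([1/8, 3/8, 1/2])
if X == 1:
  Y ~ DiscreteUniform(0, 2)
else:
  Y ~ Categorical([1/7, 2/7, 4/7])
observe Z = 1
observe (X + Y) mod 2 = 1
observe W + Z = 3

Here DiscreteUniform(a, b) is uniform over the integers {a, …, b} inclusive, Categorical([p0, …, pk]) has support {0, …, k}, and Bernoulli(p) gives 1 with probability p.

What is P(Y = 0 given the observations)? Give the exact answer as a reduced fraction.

Enumerate traces; 3 have nonzero weight after conditioning:
  (X=1, Z=1, W=2, Y=0) weight 1/36
  (X=1, Z=1, W=2, Y=2) weight 1/36
  (X=2, Z=1, W=2, Y=1) weight 1/28
Group by Y:
  weight(Y=0) = 1/36
  weight(Y=1) = 1/28
  weight(Y=2) = 1/36
Total weight = 1/36 + 1/28 + 1/36 = 23/252
P(Y=0 | obs) = 1/36 / 23/252 = 7/23
P(Y=1 | obs) = 1/28 / 23/252 = 9/23
P(Y=2 | obs) = 1/36 / 23/252 = 7/23

P(Y = 0 | obs) = 7/23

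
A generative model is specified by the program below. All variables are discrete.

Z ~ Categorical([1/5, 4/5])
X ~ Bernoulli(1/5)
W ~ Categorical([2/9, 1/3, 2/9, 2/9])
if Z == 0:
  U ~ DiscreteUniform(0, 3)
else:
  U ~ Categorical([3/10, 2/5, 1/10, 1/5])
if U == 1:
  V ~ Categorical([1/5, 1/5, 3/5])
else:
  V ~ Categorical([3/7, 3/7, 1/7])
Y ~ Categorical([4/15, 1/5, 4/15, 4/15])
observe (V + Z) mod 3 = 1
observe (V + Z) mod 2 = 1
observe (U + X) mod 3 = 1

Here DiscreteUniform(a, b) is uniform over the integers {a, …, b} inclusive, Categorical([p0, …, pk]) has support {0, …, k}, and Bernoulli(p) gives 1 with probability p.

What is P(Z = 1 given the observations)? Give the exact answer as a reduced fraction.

P(Z = 1 | obs) = 748/893

Enumerate traces; 96 have nonzero weight after conditioning:
  (Z=0, X=0, W=0, U=1, V=1, Y=0) weight 8/16875
  (Z=0, X=0, W=0, U=1, V=1, Y=1) weight 2/5625
  (Z=0, X=0, W=0, U=1, V=1, Y=2) weight 8/16875
  (Z=0, X=0, W=0, U=1, V=1, Y=3) weight 8/16875
  (Z=0, X=0, W=1, U=1, V=1, Y=0) weight 4/5625
  (Z=0, X=0, W=1, U=1, V=1, Y=1) weight 1/1875
  (Z=0, X=0, W=1, U=1, V=1, Y=2) weight 4/5625
  (Z=0, X=0, W=1, U=1, V=1, Y=3) weight 4/5625
  (Z=1, X=0, W=0, U=1, V=0, Y=0) weight 256/84375
  … 87 more
Group by Z:
  weight(Z=0) = 29/1750
  weight(Z=1) = 374/4375
Total weight = 29/1750 + 374/4375 = 893/8750
P(Z=0 | obs) = 29/1750 / 893/8750 = 145/893
P(Z=1 | obs) = 374/4375 / 893/8750 = 748/893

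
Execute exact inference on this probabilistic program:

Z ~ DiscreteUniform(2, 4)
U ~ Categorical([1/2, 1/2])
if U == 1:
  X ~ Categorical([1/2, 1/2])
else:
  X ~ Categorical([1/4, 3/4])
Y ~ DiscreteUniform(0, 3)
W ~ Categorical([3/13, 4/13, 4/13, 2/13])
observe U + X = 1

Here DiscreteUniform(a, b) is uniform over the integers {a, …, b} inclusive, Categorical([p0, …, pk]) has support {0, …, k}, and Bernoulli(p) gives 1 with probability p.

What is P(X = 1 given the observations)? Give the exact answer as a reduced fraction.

Enumerate traces; 96 have nonzero weight after conditioning:
  (Z=2, U=0, X=1, Y=0, W=0) weight 3/416
  (Z=2, U=0, X=1, Y=0, W=1) weight 1/104
  (Z=2, U=0, X=1, Y=0, W=2) weight 1/104
  (Z=2, U=0, X=1, Y=0, W=3) weight 1/208
  (Z=2, U=0, X=1, Y=1, W=0) weight 3/416
  (Z=2, U=0, X=1, Y=1, W=1) weight 1/104
  (Z=2, U=0, X=1, Y=1, W=2) weight 1/104
  (Z=2, U=0, X=1, Y=1, W=3) weight 1/208
  (Z=2, U=1, X=0, Y=0, W=0) weight 1/208
  … 87 more
Group by X:
  weight(X=0) = 1/4
  weight(X=1) = 3/8
Total weight = 1/4 + 3/8 = 5/8
P(X=0 | obs) = 1/4 / 5/8 = 2/5
P(X=1 | obs) = 3/8 / 5/8 = 3/5

P(X = 1 | obs) = 3/5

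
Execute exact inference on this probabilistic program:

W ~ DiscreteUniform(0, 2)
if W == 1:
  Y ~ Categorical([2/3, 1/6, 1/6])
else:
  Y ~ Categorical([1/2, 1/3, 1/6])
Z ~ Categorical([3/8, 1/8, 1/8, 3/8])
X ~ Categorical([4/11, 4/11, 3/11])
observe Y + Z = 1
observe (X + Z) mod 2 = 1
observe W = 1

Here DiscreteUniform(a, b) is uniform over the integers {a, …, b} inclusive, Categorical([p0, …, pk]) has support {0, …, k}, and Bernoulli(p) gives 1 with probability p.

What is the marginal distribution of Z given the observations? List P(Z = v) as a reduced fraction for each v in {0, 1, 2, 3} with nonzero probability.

P(Z=0) = 3/10, P(Z=1) = 7/10

Enumerate traces; 3 have nonzero weight after conditioning:
  (W=1, Y=0, Z=1, X=0) weight 1/99
  (W=1, Y=0, Z=1, X=2) weight 1/132
  (W=1, Y=1, Z=0, X=1) weight 1/132
Group by Z:
  weight(Z=0) = 1/132
  weight(Z=1) = 7/396
Total weight = 1/132 + 7/396 = 5/198
P(Z=0 | obs) = 1/132 / 5/198 = 3/10
P(Z=1 | obs) = 7/396 / 5/198 = 7/10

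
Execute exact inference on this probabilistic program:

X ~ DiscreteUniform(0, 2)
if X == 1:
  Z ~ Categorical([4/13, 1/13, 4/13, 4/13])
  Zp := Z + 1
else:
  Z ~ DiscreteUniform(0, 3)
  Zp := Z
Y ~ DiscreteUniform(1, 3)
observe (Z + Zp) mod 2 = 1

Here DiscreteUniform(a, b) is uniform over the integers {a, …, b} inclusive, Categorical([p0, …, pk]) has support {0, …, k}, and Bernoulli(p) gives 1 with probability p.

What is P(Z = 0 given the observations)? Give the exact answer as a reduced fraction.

P(Z = 0 | obs) = 4/13

Enumerate traces; 12 have nonzero weight after conditioning:
  (X=1, Z=0, Y=1) weight 4/117
  (X=1, Z=0, Y=2) weight 4/117
  (X=1, Z=0, Y=3) weight 4/117
  (X=1, Z=1, Y=1) weight 1/117
  (X=1, Z=1, Y=2) weight 1/117
  (X=1, Z=1, Y=3) weight 1/117
  (X=1, Z=2, Y=1) weight 4/117
  (X=1, Z=2, Y=2) weight 4/117
  (X=1, Z=3, Y=1) weight 4/117
  … 3 more
Group by Z:
  weight(Z=0) = 4/39
  weight(Z=1) = 1/39
  weight(Z=2) = 4/39
  weight(Z=3) = 4/39
Total weight = 4/39 + 1/39 + 4/39 + 4/39 = 1/3
P(Z=0 | obs) = 4/39 / 1/3 = 4/13
P(Z=1 | obs) = 1/39 / 1/3 = 1/13
P(Z=2 | obs) = 4/39 / 1/3 = 4/13
P(Z=3 | obs) = 4/39 / 1/3 = 4/13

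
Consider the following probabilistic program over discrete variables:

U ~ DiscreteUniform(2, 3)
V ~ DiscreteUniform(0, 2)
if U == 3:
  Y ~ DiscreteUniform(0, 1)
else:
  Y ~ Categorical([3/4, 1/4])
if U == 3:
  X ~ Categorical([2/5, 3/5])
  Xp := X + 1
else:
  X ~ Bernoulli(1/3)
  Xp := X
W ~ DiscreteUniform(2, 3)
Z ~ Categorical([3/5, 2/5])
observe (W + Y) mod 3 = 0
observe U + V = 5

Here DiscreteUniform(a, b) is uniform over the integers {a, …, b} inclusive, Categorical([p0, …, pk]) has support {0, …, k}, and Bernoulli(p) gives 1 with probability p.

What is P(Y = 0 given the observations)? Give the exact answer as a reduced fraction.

P(Y = 0 | obs) = 1/2

Enumerate traces; 8 have nonzero weight after conditioning:
  (U=3, V=2, Y=0, X=0, W=3, Z=0) weight 1/100
  (U=3, V=2, Y=0, X=0, W=3, Z=1) weight 1/150
  (U=3, V=2, Y=0, X=1, W=3, Z=0) weight 3/200
  (U=3, V=2, Y=0, X=1, W=3, Z=1) weight 1/100
  (U=3, V=2, Y=1, X=0, W=2, Z=0) weight 1/100
  (U=3, V=2, Y=1, X=0, W=2, Z=1) weight 1/150
  (U=3, V=2, Y=1, X=1, W=2, Z=0) weight 3/200
  (U=3, V=2, Y=1, X=1, W=2, Z=1) weight 1/100
Group by Y:
  weight(Y=0) = 1/24
  weight(Y=1) = 1/24
Total weight = 1/24 + 1/24 = 1/12
P(Y=0 | obs) = 1/24 / 1/12 = 1/2
P(Y=1 | obs) = 1/24 / 1/12 = 1/2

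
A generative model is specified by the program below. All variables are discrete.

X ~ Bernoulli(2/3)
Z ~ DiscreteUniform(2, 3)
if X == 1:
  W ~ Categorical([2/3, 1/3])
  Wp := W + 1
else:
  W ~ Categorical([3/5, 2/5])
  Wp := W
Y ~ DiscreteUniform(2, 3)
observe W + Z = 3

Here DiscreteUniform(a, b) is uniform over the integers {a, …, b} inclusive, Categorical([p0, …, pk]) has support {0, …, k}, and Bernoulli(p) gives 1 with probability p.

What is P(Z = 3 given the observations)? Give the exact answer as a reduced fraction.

P(Z = 3 | obs) = 29/45

Enumerate traces; 8 have nonzero weight after conditioning:
  (X=0, Z=2, W=1, Y=2) weight 1/30
  (X=0, Z=2, W=1, Y=3) weight 1/30
  (X=0, Z=3, W=0, Y=2) weight 1/20
  (X=0, Z=3, W=0, Y=3) weight 1/20
  (X=1, Z=2, W=1, Y=2) weight 1/18
  (X=1, Z=2, W=1, Y=3) weight 1/18
  (X=1, Z=3, W=0, Y=2) weight 1/9
  (X=1, Z=3, W=0, Y=3) weight 1/9
Group by Z:
  weight(Z=2) = 8/45
  weight(Z=3) = 29/90
Total weight = 8/45 + 29/90 = 1/2
P(Z=2 | obs) = 8/45 / 1/2 = 16/45
P(Z=3 | obs) = 29/90 / 1/2 = 29/45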